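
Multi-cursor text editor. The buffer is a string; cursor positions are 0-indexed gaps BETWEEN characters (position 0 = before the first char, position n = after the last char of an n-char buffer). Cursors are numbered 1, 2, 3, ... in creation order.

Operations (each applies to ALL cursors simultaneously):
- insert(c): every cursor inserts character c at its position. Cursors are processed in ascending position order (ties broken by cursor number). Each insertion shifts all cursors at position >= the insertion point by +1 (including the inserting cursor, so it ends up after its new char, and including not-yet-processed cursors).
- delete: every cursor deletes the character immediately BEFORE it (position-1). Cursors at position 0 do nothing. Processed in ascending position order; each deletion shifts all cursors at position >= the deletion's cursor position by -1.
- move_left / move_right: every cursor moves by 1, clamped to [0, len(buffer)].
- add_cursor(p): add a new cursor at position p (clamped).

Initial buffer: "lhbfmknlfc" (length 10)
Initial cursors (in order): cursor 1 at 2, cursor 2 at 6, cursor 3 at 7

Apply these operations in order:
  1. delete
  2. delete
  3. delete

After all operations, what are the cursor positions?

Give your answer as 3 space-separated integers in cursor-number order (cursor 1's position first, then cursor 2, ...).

After op 1 (delete): buffer="lbfmlfc" (len 7), cursors c1@1 c2@4 c3@4, authorship .......
After op 2 (delete): buffer="blfc" (len 4), cursors c1@0 c2@1 c3@1, authorship ....
After op 3 (delete): buffer="lfc" (len 3), cursors c1@0 c2@0 c3@0, authorship ...

Answer: 0 0 0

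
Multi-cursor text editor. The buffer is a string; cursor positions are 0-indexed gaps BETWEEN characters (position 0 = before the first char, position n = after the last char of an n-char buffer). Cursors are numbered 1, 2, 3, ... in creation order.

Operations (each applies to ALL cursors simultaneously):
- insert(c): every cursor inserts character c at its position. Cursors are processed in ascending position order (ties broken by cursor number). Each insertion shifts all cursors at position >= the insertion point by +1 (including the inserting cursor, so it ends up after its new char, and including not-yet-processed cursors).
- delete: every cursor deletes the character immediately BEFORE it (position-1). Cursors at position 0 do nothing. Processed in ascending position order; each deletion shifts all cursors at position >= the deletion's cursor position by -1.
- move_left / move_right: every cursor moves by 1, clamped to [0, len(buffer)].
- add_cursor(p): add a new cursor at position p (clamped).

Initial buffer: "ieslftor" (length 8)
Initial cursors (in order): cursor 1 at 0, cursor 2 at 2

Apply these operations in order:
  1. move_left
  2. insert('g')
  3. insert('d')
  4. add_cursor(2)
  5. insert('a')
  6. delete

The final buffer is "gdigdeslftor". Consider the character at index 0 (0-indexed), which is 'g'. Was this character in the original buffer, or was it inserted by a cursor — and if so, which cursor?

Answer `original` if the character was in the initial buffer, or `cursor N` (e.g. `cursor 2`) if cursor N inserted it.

Answer: cursor 1

Derivation:
After op 1 (move_left): buffer="ieslftor" (len 8), cursors c1@0 c2@1, authorship ........
After op 2 (insert('g')): buffer="gigeslftor" (len 10), cursors c1@1 c2@3, authorship 1.2.......
After op 3 (insert('d')): buffer="gdigdeslftor" (len 12), cursors c1@2 c2@5, authorship 11.22.......
After op 4 (add_cursor(2)): buffer="gdigdeslftor" (len 12), cursors c1@2 c3@2 c2@5, authorship 11.22.......
After op 5 (insert('a')): buffer="gdaaigdaeslftor" (len 15), cursors c1@4 c3@4 c2@8, authorship 1113.222.......
After op 6 (delete): buffer="gdigdeslftor" (len 12), cursors c1@2 c3@2 c2@5, authorship 11.22.......
Authorship (.=original, N=cursor N): 1 1 . 2 2 . . . . . . .
Index 0: author = 1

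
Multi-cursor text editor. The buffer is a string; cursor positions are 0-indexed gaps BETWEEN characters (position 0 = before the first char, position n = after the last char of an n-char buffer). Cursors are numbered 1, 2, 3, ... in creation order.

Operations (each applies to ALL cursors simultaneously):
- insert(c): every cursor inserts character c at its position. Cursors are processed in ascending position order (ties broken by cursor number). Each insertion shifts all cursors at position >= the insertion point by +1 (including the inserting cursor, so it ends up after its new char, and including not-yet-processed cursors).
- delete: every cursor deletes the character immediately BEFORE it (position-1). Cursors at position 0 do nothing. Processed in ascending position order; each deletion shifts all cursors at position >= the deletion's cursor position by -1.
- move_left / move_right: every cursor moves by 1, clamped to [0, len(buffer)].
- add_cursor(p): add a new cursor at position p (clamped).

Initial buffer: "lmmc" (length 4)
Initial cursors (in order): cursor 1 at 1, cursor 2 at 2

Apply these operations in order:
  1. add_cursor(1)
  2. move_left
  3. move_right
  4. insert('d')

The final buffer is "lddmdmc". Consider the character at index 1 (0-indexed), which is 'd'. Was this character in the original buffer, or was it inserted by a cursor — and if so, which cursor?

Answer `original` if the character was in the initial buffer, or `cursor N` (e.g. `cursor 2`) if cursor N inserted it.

After op 1 (add_cursor(1)): buffer="lmmc" (len 4), cursors c1@1 c3@1 c2@2, authorship ....
After op 2 (move_left): buffer="lmmc" (len 4), cursors c1@0 c3@0 c2@1, authorship ....
After op 3 (move_right): buffer="lmmc" (len 4), cursors c1@1 c3@1 c2@2, authorship ....
After op 4 (insert('d')): buffer="lddmdmc" (len 7), cursors c1@3 c3@3 c2@5, authorship .13.2..
Authorship (.=original, N=cursor N): . 1 3 . 2 . .
Index 1: author = 1

Answer: cursor 1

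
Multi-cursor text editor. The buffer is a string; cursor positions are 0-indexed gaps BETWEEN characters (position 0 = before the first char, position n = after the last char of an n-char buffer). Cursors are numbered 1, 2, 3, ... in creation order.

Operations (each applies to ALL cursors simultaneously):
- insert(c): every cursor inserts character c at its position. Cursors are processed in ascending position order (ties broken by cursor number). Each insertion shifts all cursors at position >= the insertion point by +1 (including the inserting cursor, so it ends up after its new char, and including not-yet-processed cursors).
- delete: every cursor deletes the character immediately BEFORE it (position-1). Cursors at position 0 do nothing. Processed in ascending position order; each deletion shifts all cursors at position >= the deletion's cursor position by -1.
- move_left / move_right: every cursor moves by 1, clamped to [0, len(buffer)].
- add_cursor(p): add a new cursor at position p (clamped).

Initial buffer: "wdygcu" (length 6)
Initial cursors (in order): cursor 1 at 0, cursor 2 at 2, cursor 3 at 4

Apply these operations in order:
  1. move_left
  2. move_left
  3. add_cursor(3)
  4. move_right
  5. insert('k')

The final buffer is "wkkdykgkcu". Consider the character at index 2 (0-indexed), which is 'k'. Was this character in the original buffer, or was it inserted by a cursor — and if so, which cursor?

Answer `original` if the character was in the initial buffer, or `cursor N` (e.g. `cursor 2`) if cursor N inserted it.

Answer: cursor 2

Derivation:
After op 1 (move_left): buffer="wdygcu" (len 6), cursors c1@0 c2@1 c3@3, authorship ......
After op 2 (move_left): buffer="wdygcu" (len 6), cursors c1@0 c2@0 c3@2, authorship ......
After op 3 (add_cursor(3)): buffer="wdygcu" (len 6), cursors c1@0 c2@0 c3@2 c4@3, authorship ......
After op 4 (move_right): buffer="wdygcu" (len 6), cursors c1@1 c2@1 c3@3 c4@4, authorship ......
After op 5 (insert('k')): buffer="wkkdykgkcu" (len 10), cursors c1@3 c2@3 c3@6 c4@8, authorship .12..3.4..
Authorship (.=original, N=cursor N): . 1 2 . . 3 . 4 . .
Index 2: author = 2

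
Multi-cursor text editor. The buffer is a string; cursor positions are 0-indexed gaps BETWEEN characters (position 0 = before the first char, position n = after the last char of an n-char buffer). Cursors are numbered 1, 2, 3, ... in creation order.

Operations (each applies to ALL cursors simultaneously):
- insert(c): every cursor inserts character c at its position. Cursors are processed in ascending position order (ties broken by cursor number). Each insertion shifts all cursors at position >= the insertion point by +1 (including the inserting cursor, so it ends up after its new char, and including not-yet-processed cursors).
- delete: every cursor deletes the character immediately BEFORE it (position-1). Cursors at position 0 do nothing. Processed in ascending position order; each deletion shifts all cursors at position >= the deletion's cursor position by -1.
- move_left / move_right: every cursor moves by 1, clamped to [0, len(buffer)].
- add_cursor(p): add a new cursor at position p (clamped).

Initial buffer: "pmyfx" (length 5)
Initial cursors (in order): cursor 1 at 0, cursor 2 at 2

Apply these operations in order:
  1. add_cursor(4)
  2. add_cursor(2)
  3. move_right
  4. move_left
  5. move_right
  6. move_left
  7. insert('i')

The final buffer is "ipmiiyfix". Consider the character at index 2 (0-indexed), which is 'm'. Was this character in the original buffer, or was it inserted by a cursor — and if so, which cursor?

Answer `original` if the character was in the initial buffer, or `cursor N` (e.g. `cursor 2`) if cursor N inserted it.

After op 1 (add_cursor(4)): buffer="pmyfx" (len 5), cursors c1@0 c2@2 c3@4, authorship .....
After op 2 (add_cursor(2)): buffer="pmyfx" (len 5), cursors c1@0 c2@2 c4@2 c3@4, authorship .....
After op 3 (move_right): buffer="pmyfx" (len 5), cursors c1@1 c2@3 c4@3 c3@5, authorship .....
After op 4 (move_left): buffer="pmyfx" (len 5), cursors c1@0 c2@2 c4@2 c3@4, authorship .....
After op 5 (move_right): buffer="pmyfx" (len 5), cursors c1@1 c2@3 c4@3 c3@5, authorship .....
After op 6 (move_left): buffer="pmyfx" (len 5), cursors c1@0 c2@2 c4@2 c3@4, authorship .....
After op 7 (insert('i')): buffer="ipmiiyfix" (len 9), cursors c1@1 c2@5 c4@5 c3@8, authorship 1..24..3.
Authorship (.=original, N=cursor N): 1 . . 2 4 . . 3 .
Index 2: author = original

Answer: original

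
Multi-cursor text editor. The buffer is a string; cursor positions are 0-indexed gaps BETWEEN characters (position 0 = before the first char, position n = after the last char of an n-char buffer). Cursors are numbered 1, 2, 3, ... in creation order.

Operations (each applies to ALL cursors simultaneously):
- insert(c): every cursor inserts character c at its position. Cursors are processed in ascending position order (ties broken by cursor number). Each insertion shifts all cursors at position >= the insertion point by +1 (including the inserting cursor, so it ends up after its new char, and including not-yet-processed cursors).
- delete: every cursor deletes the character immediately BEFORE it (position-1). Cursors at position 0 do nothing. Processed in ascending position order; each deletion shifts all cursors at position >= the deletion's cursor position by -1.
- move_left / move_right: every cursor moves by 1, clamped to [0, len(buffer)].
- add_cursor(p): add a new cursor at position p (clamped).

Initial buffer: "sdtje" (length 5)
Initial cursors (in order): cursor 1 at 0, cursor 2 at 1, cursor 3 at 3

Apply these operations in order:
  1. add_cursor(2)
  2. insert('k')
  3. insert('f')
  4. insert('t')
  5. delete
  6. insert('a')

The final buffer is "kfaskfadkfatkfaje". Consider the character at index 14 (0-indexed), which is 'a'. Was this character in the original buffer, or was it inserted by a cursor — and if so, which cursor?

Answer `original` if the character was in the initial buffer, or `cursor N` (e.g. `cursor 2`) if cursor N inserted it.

Answer: cursor 3

Derivation:
After op 1 (add_cursor(2)): buffer="sdtje" (len 5), cursors c1@0 c2@1 c4@2 c3@3, authorship .....
After op 2 (insert('k')): buffer="kskdktkje" (len 9), cursors c1@1 c2@3 c4@5 c3@7, authorship 1.2.4.3..
After op 3 (insert('f')): buffer="kfskfdkftkfje" (len 13), cursors c1@2 c2@5 c4@8 c3@11, authorship 11.22.44.33..
After op 4 (insert('t')): buffer="kftskftdkfttkftje" (len 17), cursors c1@3 c2@7 c4@11 c3@15, authorship 111.222.444.333..
After op 5 (delete): buffer="kfskfdkftkfje" (len 13), cursors c1@2 c2@5 c4@8 c3@11, authorship 11.22.44.33..
After op 6 (insert('a')): buffer="kfaskfadkfatkfaje" (len 17), cursors c1@3 c2@7 c4@11 c3@15, authorship 111.222.444.333..
Authorship (.=original, N=cursor N): 1 1 1 . 2 2 2 . 4 4 4 . 3 3 3 . .
Index 14: author = 3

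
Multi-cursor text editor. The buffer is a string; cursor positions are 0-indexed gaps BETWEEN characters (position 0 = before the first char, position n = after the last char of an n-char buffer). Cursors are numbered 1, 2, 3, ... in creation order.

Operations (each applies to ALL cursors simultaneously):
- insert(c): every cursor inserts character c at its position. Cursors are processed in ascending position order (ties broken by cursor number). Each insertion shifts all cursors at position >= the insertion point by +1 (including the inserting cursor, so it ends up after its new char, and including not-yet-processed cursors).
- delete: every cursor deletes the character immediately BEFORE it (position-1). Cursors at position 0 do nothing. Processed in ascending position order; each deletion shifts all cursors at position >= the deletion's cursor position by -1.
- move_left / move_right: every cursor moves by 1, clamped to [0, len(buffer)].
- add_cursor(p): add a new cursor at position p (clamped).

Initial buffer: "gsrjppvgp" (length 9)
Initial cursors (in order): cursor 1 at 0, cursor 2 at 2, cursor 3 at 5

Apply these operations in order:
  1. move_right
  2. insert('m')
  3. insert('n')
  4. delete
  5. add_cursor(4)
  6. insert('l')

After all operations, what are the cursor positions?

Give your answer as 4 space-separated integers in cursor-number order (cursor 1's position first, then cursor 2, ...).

After op 1 (move_right): buffer="gsrjppvgp" (len 9), cursors c1@1 c2@3 c3@6, authorship .........
After op 2 (insert('m')): buffer="gmsrmjppmvgp" (len 12), cursors c1@2 c2@5 c3@9, authorship .1..2...3...
After op 3 (insert('n')): buffer="gmnsrmnjppmnvgp" (len 15), cursors c1@3 c2@7 c3@12, authorship .11..22...33...
After op 4 (delete): buffer="gmsrmjppmvgp" (len 12), cursors c1@2 c2@5 c3@9, authorship .1..2...3...
After op 5 (add_cursor(4)): buffer="gmsrmjppmvgp" (len 12), cursors c1@2 c4@4 c2@5 c3@9, authorship .1..2...3...
After op 6 (insert('l')): buffer="gmlsrlmljppmlvgp" (len 16), cursors c1@3 c4@6 c2@8 c3@13, authorship .11..422...33...

Answer: 3 8 13 6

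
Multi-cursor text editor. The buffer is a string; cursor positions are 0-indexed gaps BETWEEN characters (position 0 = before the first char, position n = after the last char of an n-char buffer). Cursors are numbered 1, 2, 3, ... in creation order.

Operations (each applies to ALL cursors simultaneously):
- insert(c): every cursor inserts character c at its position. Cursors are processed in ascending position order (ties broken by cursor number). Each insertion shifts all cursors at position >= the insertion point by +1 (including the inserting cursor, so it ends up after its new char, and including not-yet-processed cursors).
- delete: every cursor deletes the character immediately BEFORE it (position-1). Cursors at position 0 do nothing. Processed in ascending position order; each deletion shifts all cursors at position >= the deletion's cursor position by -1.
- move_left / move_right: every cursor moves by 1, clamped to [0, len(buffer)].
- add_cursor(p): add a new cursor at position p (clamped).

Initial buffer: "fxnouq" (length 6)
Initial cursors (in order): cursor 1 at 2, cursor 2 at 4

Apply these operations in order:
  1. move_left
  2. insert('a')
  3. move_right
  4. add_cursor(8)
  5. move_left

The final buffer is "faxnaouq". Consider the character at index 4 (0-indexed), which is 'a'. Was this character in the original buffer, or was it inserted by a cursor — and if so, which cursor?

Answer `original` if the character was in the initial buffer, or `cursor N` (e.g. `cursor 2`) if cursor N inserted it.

Answer: cursor 2

Derivation:
After op 1 (move_left): buffer="fxnouq" (len 6), cursors c1@1 c2@3, authorship ......
After op 2 (insert('a')): buffer="faxnaouq" (len 8), cursors c1@2 c2@5, authorship .1..2...
After op 3 (move_right): buffer="faxnaouq" (len 8), cursors c1@3 c2@6, authorship .1..2...
After op 4 (add_cursor(8)): buffer="faxnaouq" (len 8), cursors c1@3 c2@6 c3@8, authorship .1..2...
After op 5 (move_left): buffer="faxnaouq" (len 8), cursors c1@2 c2@5 c3@7, authorship .1..2...
Authorship (.=original, N=cursor N): . 1 . . 2 . . .
Index 4: author = 2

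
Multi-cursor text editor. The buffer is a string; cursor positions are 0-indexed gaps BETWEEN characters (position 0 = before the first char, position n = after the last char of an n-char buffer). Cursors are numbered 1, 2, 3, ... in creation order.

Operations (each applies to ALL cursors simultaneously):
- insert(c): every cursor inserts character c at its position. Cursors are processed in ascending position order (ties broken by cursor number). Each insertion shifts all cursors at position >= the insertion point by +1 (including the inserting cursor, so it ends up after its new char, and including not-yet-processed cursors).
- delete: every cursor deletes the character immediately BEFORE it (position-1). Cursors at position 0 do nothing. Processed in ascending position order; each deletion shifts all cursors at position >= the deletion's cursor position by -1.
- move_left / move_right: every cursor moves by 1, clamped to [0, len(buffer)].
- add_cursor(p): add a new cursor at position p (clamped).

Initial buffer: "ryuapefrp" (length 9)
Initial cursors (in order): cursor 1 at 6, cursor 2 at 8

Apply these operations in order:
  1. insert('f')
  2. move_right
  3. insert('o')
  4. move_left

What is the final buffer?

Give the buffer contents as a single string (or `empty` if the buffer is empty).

After op 1 (insert('f')): buffer="ryuapeffrfp" (len 11), cursors c1@7 c2@10, authorship ......1..2.
After op 2 (move_right): buffer="ryuapeffrfp" (len 11), cursors c1@8 c2@11, authorship ......1..2.
After op 3 (insert('o')): buffer="ryuapefforfpo" (len 13), cursors c1@9 c2@13, authorship ......1.1.2.2
After op 4 (move_left): buffer="ryuapefforfpo" (len 13), cursors c1@8 c2@12, authorship ......1.1.2.2

Answer: ryuapefforfpo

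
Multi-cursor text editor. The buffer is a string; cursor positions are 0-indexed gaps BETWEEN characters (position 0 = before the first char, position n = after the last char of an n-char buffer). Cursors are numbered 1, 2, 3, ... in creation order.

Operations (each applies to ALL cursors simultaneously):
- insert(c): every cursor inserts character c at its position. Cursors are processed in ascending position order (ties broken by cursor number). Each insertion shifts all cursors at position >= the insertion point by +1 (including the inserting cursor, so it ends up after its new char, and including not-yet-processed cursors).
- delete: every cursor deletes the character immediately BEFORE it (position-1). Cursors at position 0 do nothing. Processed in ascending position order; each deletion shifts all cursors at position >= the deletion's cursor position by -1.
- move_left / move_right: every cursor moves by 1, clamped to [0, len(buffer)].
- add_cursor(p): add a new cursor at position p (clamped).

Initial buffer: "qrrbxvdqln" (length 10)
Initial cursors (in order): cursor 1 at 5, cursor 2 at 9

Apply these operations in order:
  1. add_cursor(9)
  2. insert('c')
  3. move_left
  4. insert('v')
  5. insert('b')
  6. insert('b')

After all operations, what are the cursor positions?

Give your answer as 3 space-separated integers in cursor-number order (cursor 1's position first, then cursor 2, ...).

After op 1 (add_cursor(9)): buffer="qrrbxvdqln" (len 10), cursors c1@5 c2@9 c3@9, authorship ..........
After op 2 (insert('c')): buffer="qrrbxcvdqlccn" (len 13), cursors c1@6 c2@12 c3@12, authorship .....1....23.
After op 3 (move_left): buffer="qrrbxcvdqlccn" (len 13), cursors c1@5 c2@11 c3@11, authorship .....1....23.
After op 4 (insert('v')): buffer="qrrbxvcvdqlcvvcn" (len 16), cursors c1@6 c2@14 c3@14, authorship .....11....2233.
After op 5 (insert('b')): buffer="qrrbxvbcvdqlcvvbbcn" (len 19), cursors c1@7 c2@17 c3@17, authorship .....111....223233.
After op 6 (insert('b')): buffer="qrrbxvbbcvdqlcvvbbbbcn" (len 22), cursors c1@8 c2@20 c3@20, authorship .....1111....22323233.

Answer: 8 20 20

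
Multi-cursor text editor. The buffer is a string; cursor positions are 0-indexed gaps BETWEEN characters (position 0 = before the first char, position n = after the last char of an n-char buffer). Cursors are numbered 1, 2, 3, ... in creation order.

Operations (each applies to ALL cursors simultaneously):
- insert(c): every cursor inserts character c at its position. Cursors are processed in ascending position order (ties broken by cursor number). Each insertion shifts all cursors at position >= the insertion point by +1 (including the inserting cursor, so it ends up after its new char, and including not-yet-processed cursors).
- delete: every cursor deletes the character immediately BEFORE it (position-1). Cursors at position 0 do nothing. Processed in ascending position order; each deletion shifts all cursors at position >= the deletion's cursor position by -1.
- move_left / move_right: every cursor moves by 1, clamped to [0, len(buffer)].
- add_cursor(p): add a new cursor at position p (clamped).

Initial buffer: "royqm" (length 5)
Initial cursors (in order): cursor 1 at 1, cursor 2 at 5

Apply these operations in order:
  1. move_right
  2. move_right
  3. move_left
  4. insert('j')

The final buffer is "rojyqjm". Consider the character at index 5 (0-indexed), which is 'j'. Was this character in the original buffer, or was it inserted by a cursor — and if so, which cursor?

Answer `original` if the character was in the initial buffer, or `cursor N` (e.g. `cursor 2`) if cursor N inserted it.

Answer: cursor 2

Derivation:
After op 1 (move_right): buffer="royqm" (len 5), cursors c1@2 c2@5, authorship .....
After op 2 (move_right): buffer="royqm" (len 5), cursors c1@3 c2@5, authorship .....
After op 3 (move_left): buffer="royqm" (len 5), cursors c1@2 c2@4, authorship .....
After op 4 (insert('j')): buffer="rojyqjm" (len 7), cursors c1@3 c2@6, authorship ..1..2.
Authorship (.=original, N=cursor N): . . 1 . . 2 .
Index 5: author = 2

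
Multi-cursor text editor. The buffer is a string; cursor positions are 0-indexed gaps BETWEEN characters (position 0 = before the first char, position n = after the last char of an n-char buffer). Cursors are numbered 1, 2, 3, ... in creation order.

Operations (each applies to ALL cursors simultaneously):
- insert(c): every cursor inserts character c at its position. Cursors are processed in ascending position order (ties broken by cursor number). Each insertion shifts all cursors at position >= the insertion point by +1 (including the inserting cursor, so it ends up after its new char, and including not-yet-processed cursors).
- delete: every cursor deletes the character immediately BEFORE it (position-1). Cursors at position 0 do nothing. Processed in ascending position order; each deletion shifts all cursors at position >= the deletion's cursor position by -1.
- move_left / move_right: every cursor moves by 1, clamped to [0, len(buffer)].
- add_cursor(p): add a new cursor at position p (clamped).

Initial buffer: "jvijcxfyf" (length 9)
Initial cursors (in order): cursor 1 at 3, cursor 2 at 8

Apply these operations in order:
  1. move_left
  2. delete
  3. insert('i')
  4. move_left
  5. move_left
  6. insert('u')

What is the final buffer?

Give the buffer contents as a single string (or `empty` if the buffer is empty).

After op 1 (move_left): buffer="jvijcxfyf" (len 9), cursors c1@2 c2@7, authorship .........
After op 2 (delete): buffer="jijcxyf" (len 7), cursors c1@1 c2@5, authorship .......
After op 3 (insert('i')): buffer="jiijcxiyf" (len 9), cursors c1@2 c2@7, authorship .1....2..
After op 4 (move_left): buffer="jiijcxiyf" (len 9), cursors c1@1 c2@6, authorship .1....2..
After op 5 (move_left): buffer="jiijcxiyf" (len 9), cursors c1@0 c2@5, authorship .1....2..
After op 6 (insert('u')): buffer="ujiijcuxiyf" (len 11), cursors c1@1 c2@7, authorship 1.1...2.2..

Answer: ujiijcuxiyf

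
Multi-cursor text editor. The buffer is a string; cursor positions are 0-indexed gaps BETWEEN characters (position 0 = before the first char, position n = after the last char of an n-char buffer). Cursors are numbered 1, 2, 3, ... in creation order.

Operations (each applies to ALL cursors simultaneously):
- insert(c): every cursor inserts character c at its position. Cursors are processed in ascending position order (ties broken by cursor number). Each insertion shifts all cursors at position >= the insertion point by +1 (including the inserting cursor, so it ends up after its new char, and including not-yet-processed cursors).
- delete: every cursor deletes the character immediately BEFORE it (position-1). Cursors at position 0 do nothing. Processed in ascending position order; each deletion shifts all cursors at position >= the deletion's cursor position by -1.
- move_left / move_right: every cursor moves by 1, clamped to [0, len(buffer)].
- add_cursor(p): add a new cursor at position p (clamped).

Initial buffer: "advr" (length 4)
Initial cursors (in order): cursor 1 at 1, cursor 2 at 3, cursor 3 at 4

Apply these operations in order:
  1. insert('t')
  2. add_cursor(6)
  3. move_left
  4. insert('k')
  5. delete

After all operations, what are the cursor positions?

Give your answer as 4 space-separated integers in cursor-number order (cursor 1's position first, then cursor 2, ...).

Answer: 1 4 6 5

Derivation:
After op 1 (insert('t')): buffer="atdvtrt" (len 7), cursors c1@2 c2@5 c3@7, authorship .1..2.3
After op 2 (add_cursor(6)): buffer="atdvtrt" (len 7), cursors c1@2 c2@5 c4@6 c3@7, authorship .1..2.3
After op 3 (move_left): buffer="atdvtrt" (len 7), cursors c1@1 c2@4 c4@5 c3@6, authorship .1..2.3
After op 4 (insert('k')): buffer="aktdvktkrkt" (len 11), cursors c1@2 c2@6 c4@8 c3@10, authorship .11..224.33
After op 5 (delete): buffer="atdvtrt" (len 7), cursors c1@1 c2@4 c4@5 c3@6, authorship .1..2.3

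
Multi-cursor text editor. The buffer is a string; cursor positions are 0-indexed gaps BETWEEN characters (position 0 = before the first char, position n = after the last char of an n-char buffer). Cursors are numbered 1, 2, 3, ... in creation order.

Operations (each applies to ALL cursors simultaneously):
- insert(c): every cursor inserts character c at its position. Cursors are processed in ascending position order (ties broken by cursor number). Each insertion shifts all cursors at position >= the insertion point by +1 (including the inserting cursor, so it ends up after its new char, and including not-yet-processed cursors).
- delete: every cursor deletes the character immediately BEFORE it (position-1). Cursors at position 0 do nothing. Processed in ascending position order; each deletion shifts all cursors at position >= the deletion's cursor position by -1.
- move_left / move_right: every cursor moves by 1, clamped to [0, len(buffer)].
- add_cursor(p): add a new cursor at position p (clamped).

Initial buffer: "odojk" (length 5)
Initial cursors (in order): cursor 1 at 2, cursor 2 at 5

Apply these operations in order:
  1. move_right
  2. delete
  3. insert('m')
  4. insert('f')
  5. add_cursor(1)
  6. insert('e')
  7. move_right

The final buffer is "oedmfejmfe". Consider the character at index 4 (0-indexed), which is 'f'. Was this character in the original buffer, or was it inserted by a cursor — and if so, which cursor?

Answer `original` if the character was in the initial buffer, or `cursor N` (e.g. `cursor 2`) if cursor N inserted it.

After op 1 (move_right): buffer="odojk" (len 5), cursors c1@3 c2@5, authorship .....
After op 2 (delete): buffer="odj" (len 3), cursors c1@2 c2@3, authorship ...
After op 3 (insert('m')): buffer="odmjm" (len 5), cursors c1@3 c2@5, authorship ..1.2
After op 4 (insert('f')): buffer="odmfjmf" (len 7), cursors c1@4 c2@7, authorship ..11.22
After op 5 (add_cursor(1)): buffer="odmfjmf" (len 7), cursors c3@1 c1@4 c2@7, authorship ..11.22
After op 6 (insert('e')): buffer="oedmfejmfe" (len 10), cursors c3@2 c1@6 c2@10, authorship .3.111.222
After op 7 (move_right): buffer="oedmfejmfe" (len 10), cursors c3@3 c1@7 c2@10, authorship .3.111.222
Authorship (.=original, N=cursor N): . 3 . 1 1 1 . 2 2 2
Index 4: author = 1

Answer: cursor 1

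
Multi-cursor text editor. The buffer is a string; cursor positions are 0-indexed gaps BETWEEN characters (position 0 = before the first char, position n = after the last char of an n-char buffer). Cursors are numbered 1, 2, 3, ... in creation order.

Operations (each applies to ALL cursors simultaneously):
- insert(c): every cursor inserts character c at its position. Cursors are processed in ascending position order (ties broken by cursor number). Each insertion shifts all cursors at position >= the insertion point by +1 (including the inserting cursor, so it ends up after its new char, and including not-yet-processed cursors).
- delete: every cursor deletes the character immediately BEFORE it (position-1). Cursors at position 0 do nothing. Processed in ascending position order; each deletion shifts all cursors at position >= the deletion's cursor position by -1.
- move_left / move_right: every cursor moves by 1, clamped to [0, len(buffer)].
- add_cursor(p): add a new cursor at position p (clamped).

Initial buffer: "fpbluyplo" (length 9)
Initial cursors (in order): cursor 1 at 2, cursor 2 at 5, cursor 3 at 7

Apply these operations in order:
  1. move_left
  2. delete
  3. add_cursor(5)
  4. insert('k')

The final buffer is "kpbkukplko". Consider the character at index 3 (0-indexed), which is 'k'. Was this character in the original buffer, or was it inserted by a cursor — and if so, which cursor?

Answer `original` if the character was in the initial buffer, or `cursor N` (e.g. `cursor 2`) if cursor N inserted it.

Answer: cursor 2

Derivation:
After op 1 (move_left): buffer="fpbluyplo" (len 9), cursors c1@1 c2@4 c3@6, authorship .........
After op 2 (delete): buffer="pbuplo" (len 6), cursors c1@0 c2@2 c3@3, authorship ......
After op 3 (add_cursor(5)): buffer="pbuplo" (len 6), cursors c1@0 c2@2 c3@3 c4@5, authorship ......
After op 4 (insert('k')): buffer="kpbkukplko" (len 10), cursors c1@1 c2@4 c3@6 c4@9, authorship 1..2.3..4.
Authorship (.=original, N=cursor N): 1 . . 2 . 3 . . 4 .
Index 3: author = 2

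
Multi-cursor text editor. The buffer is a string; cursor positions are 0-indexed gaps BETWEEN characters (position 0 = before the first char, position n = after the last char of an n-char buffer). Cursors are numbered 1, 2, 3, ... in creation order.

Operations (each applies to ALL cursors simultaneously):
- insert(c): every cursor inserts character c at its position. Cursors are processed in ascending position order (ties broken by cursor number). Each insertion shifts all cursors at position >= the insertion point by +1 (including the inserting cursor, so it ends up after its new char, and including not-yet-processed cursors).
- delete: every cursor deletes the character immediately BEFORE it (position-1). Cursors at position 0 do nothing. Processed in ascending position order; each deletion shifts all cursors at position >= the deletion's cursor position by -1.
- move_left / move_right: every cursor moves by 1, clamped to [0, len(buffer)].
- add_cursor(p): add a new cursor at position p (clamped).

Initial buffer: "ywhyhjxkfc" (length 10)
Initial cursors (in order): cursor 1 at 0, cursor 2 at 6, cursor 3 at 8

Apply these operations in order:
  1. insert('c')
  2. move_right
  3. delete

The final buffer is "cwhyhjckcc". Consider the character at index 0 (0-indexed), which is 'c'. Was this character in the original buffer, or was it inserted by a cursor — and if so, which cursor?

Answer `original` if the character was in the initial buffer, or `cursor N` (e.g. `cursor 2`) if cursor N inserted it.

After op 1 (insert('c')): buffer="cywhyhjcxkcfc" (len 13), cursors c1@1 c2@8 c3@11, authorship 1......2..3..
After op 2 (move_right): buffer="cywhyhjcxkcfc" (len 13), cursors c1@2 c2@9 c3@12, authorship 1......2..3..
After op 3 (delete): buffer="cwhyhjckcc" (len 10), cursors c1@1 c2@7 c3@9, authorship 1.....2.3.
Authorship (.=original, N=cursor N): 1 . . . . . 2 . 3 .
Index 0: author = 1

Answer: cursor 1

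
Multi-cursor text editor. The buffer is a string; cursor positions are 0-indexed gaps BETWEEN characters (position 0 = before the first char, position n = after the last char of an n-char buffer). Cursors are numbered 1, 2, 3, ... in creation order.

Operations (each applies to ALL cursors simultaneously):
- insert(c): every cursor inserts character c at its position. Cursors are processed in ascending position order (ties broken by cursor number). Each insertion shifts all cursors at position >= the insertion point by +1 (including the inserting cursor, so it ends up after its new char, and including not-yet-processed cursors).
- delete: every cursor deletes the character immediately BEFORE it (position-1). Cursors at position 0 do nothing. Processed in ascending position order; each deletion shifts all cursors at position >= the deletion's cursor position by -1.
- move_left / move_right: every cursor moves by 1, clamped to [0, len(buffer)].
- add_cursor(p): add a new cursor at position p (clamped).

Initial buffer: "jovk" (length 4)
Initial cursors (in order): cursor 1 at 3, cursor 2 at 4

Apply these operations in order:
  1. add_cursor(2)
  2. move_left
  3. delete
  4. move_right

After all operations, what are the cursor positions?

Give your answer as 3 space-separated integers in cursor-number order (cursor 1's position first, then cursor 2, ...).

Answer: 1 1 1

Derivation:
After op 1 (add_cursor(2)): buffer="jovk" (len 4), cursors c3@2 c1@3 c2@4, authorship ....
After op 2 (move_left): buffer="jovk" (len 4), cursors c3@1 c1@2 c2@3, authorship ....
After op 3 (delete): buffer="k" (len 1), cursors c1@0 c2@0 c3@0, authorship .
After op 4 (move_right): buffer="k" (len 1), cursors c1@1 c2@1 c3@1, authorship .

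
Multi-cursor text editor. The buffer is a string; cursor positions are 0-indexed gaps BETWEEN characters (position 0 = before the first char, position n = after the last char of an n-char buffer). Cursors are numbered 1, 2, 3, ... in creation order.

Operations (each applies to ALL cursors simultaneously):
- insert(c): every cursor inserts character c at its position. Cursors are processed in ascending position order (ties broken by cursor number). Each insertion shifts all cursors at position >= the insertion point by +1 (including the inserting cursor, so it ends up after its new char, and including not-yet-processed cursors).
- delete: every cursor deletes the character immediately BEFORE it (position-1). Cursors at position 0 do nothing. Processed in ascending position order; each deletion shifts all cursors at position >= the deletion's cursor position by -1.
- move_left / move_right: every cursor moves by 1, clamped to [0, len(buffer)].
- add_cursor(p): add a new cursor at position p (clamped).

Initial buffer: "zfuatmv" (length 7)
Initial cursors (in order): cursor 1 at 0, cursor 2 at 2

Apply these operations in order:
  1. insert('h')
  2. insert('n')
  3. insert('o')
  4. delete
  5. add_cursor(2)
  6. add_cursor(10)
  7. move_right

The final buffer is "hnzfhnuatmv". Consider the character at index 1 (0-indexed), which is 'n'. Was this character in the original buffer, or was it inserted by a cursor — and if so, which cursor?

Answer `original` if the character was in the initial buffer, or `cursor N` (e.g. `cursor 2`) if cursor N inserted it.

Answer: cursor 1

Derivation:
After op 1 (insert('h')): buffer="hzfhuatmv" (len 9), cursors c1@1 c2@4, authorship 1..2.....
After op 2 (insert('n')): buffer="hnzfhnuatmv" (len 11), cursors c1@2 c2@6, authorship 11..22.....
After op 3 (insert('o')): buffer="hnozfhnouatmv" (len 13), cursors c1@3 c2@8, authorship 111..222.....
After op 4 (delete): buffer="hnzfhnuatmv" (len 11), cursors c1@2 c2@6, authorship 11..22.....
After op 5 (add_cursor(2)): buffer="hnzfhnuatmv" (len 11), cursors c1@2 c3@2 c2@6, authorship 11..22.....
After op 6 (add_cursor(10)): buffer="hnzfhnuatmv" (len 11), cursors c1@2 c3@2 c2@6 c4@10, authorship 11..22.....
After op 7 (move_right): buffer="hnzfhnuatmv" (len 11), cursors c1@3 c3@3 c2@7 c4@11, authorship 11..22.....
Authorship (.=original, N=cursor N): 1 1 . . 2 2 . . . . .
Index 1: author = 1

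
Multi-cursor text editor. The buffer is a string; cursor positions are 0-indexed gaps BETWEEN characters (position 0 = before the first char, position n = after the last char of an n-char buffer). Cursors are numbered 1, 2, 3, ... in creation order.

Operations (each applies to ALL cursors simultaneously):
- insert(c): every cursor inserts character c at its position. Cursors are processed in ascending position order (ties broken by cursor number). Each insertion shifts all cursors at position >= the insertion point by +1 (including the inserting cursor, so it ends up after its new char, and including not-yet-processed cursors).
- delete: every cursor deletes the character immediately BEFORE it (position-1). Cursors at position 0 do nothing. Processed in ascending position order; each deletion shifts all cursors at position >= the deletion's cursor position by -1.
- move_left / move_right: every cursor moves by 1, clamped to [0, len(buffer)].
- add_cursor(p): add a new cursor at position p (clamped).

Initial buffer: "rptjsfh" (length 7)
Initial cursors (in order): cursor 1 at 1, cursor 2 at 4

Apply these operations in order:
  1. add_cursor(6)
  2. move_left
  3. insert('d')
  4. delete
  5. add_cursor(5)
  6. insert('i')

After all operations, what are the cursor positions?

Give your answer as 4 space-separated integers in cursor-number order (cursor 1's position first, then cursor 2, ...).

After op 1 (add_cursor(6)): buffer="rptjsfh" (len 7), cursors c1@1 c2@4 c3@6, authorship .......
After op 2 (move_left): buffer="rptjsfh" (len 7), cursors c1@0 c2@3 c3@5, authorship .......
After op 3 (insert('d')): buffer="drptdjsdfh" (len 10), cursors c1@1 c2@5 c3@8, authorship 1...2..3..
After op 4 (delete): buffer="rptjsfh" (len 7), cursors c1@0 c2@3 c3@5, authorship .......
After op 5 (add_cursor(5)): buffer="rptjsfh" (len 7), cursors c1@0 c2@3 c3@5 c4@5, authorship .......
After op 6 (insert('i')): buffer="irptijsiifh" (len 11), cursors c1@1 c2@5 c3@9 c4@9, authorship 1...2..34..

Answer: 1 5 9 9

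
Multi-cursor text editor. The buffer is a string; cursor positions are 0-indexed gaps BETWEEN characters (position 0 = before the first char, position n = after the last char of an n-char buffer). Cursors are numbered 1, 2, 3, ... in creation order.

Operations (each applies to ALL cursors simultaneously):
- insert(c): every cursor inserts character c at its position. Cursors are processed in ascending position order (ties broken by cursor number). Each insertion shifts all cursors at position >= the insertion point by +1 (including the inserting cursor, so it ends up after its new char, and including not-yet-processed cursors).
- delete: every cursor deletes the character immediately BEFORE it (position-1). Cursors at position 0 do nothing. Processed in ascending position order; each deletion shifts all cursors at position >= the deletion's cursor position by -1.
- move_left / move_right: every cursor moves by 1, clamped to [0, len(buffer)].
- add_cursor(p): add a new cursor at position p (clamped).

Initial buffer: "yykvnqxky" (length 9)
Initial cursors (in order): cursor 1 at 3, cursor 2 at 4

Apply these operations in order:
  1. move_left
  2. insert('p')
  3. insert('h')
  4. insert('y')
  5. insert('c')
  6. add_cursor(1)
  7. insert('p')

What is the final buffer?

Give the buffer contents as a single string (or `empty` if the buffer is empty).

After op 1 (move_left): buffer="yykvnqxky" (len 9), cursors c1@2 c2@3, authorship .........
After op 2 (insert('p')): buffer="yypkpvnqxky" (len 11), cursors c1@3 c2@5, authorship ..1.2......
After op 3 (insert('h')): buffer="yyphkphvnqxky" (len 13), cursors c1@4 c2@7, authorship ..11.22......
After op 4 (insert('y')): buffer="yyphykphyvnqxky" (len 15), cursors c1@5 c2@9, authorship ..111.222......
After op 5 (insert('c')): buffer="yyphyckphycvnqxky" (len 17), cursors c1@6 c2@11, authorship ..1111.2222......
After op 6 (add_cursor(1)): buffer="yyphyckphycvnqxky" (len 17), cursors c3@1 c1@6 c2@11, authorship ..1111.2222......
After op 7 (insert('p')): buffer="ypyphycpkphycpvnqxky" (len 20), cursors c3@2 c1@8 c2@14, authorship .3.11111.22222......

Answer: ypyphycpkphycpvnqxky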